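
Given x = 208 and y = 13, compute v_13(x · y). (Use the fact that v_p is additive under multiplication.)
v_13(2704) = 2

v_p(x) = 1 (factor: 208 = 13^1 · 16); v_p(y) = 1 (factor: 13 = 13^1 · 1). Additivity: v_p(xy) = v_p(x) + v_p(y) = 1 + 1 = 2. (Direct check: xy = 2704 = 13^2 · (16).)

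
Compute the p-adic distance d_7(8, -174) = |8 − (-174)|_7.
d_7(8, -174) = 1/7

Step 1 — x − y = 8 − (-174) = 182. Step 2 — v_7(182) = 1 (factor: 182 = (7^1 · 26); the sign does not affect v_p). Step 3 — |x − y|_7 = 7^{-1} = 1/7.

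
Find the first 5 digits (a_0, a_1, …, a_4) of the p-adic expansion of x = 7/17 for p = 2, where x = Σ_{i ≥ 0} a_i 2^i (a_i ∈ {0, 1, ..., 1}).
(a_0, …, a_4) = (1, 1, 1, 0, 1)

v_2(7/17) = 0 (numerator and denominator both coprime to 2), so x ∈ ℤ_2^×. Compute digits iteratively via a_i = x_i mod 2, x_{i+1} = (x_i − a_i)/2, with x_0 = x:
  x_0 = 7/17;  a_0 = 1;  x_1 = (x_0 − 1)/2 = -5/17
  x_1 = -5/17;  a_1 = 1;  x_2 = (x_1 − 1)/2 = -11/17
  x_2 = -11/17;  a_2 = 1;  x_3 = (x_2 − 1)/2 = -14/17
  x_3 = -14/17;  a_3 = 0;  x_4 = (x_3 − 0)/2 = -7/17
  x_4 = -7/17;  a_4 = 1;  x_5 = (x_4 − 1)/2 = -12/17
Digits: (1, 1, 1, 0, 1).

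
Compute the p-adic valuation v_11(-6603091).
v_11(-6603091) = 5

v_11(n) is the largest exponent k such that 11^k divides n. Factor out: -6603091 = -11^5 · 41. (Sign doesn't affect v_p.) So v_11(-6603091) = 5.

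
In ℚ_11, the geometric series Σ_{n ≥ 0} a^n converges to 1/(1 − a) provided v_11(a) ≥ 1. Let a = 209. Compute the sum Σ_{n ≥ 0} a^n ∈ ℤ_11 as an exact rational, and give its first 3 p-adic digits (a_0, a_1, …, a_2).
Σ a^n = 1/(1 − a) = -1/208;  first 3 digits = (1, 8, 10)

v_11(a) = 1 ≥ 1, so the series converges in ℤ_11 to 1/(1 − a) = 1/(1 − 209) = -1/208. Expand this rational in ℤ_11: compute digits iteratively via d_i = x_i mod 11, x_{i+1} = (x_i − d_i)/11. The first 3 digits are (1, 8, 10).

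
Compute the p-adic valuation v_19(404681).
v_19(404681) = 3

v_19(n) is the largest exponent k such that 19^k divides n. Factor out: 404681 = 19^3 · 59. (Sign doesn't affect v_p.) So v_19(404681) = 3.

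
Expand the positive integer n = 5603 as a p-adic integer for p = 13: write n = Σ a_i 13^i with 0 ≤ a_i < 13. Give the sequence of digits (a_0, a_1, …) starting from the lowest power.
(a_0, a_1, …) = (0, 2, 7, 2)

Repeated division by 13 gives the digits low-to-high: 5603 = 2·13^1 + 7·13^2 + 2·13^3. Digit sequence: (0, 2, 7, 2).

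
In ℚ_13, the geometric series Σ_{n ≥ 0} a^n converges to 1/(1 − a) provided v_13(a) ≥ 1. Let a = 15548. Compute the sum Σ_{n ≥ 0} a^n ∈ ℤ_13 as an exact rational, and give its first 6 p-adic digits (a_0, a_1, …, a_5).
Σ a^n = 1/(1 − a) = -1/15547;  first 6 digits = (1, 0, 1, 7, 1, 1)

v_13(a) = 2 ≥ 1, so the series converges in ℤ_13 to 1/(1 − a) = 1/(1 − 15548) = -1/15547. Expand this rational in ℤ_13: compute digits iteratively via d_i = x_i mod 13, x_{i+1} = (x_i − d_i)/13. The first 6 digits are (1, 0, 1, 7, 1, 1).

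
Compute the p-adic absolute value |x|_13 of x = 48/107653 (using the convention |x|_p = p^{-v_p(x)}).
|48/107653|_13 = 2197

Step 1 — compute v_13(x) by factoring powers of 13 out of the numerator and denominator: v_13(48/107653) = -3. Step 2 — apply |x|_p = p^{-v_p(x)} = 13^{3} = 2197.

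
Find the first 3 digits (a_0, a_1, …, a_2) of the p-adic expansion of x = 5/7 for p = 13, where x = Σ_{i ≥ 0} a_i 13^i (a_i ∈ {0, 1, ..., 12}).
(a_0, …, a_2) = (10, 3, 9)

v_13(5/7) = 0 (numerator and denominator both coprime to 13), so x ∈ ℤ_13^×. Compute digits iteratively via a_i = x_i mod 13, x_{i+1} = (x_i − a_i)/13, with x_0 = x:
  x_0 = 5/7;  a_0 = 10;  x_1 = (x_0 − 10)/13 = -5/7
  x_1 = -5/7;  a_1 = 3;  x_2 = (x_1 − 3)/13 = -2/7
  x_2 = -2/7;  a_2 = 9;  x_3 = (x_2 − 9)/13 = -5/7
Digits: (10, 3, 9).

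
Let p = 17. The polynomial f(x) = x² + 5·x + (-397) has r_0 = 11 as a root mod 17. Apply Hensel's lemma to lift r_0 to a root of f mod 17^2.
r_1 = 62 (mod 289)

Hensel: r_{i+1} = r_i − f(r_i)·(f′(r_i))^{-1} mod 17^{i+2}, f′(x) = 2x + 5. Iterate:
  r_0 = 11 (mod 17)
  r_1 = 62 (mod 289)
Final: r = 62 satisfies f(r) ≡ 0 mod 17^2.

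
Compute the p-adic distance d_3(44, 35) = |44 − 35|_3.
d_3(44, 35) = 1/9

Step 1 — x − y = 44 − 35 = 9. Step 2 — v_3(9) = 2 (factor: 9 = (3^2 · 1); the sign does not affect v_p). Step 3 — |x − y|_3 = 3^{-2} = 1/9.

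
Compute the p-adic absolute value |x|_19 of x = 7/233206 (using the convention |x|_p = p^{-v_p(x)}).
|7/233206|_19 = 6859

Step 1 — compute v_19(x) by factoring powers of 19 out of the numerator and denominator: v_19(7/233206) = -3. Step 2 — apply |x|_p = p^{-v_p(x)} = 19^{3} = 6859.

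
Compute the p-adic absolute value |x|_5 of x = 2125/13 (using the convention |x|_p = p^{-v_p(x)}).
|2125/13|_5 = 1/125

Step 1 — compute v_5(x) by factoring powers of 5 out of the numerator and denominator: v_5(2125/13) = 3. Step 2 — apply |x|_p = p^{-v_p(x)} = 5^{-3} = 1/125.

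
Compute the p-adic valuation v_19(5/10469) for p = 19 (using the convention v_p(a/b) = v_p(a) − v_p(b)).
v_19(5/10469) = -2

Factor powers of 19 from the numerator and denominator of the reduced fraction: 5 = 19^0 · 5 and 10469 = 19^2 · 29. Apply v_p(a/b) = v_p(a) − v_p(b): v_19(5/10469) = 0 − 2 = -2.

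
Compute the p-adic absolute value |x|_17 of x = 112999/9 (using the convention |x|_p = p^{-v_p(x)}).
|112999/9|_17 = 1/4913

Step 1 — compute v_17(x) by factoring powers of 17 out of the numerator and denominator: v_17(112999/9) = 3. Step 2 — apply |x|_p = p^{-v_p(x)} = 17^{-3} = 1/4913.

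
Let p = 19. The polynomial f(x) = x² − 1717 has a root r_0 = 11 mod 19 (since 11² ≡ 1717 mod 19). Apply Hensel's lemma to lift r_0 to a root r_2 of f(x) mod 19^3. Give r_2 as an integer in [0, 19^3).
r_2 = 3431 (mod 6859)

Hensel's recurrence: r_{i+1} = r_i − f(r_i)·(f′(r_i))^{-1} mod 19^{i+2}, with f′(x) = 2x. Iterate:
  r_0 = 11 (mod 19)
  r_1 = 182 (mod 361)
  r_2 = 3431 (mod 6859)
Final: r_2 = 3431, and one checks f(r_2) ≡ 0 mod 19^3.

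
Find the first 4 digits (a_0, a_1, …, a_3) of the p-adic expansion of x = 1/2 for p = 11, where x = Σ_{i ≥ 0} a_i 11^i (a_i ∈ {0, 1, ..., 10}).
(a_0, …, a_3) = (6, 5, 5, 5)

v_11(1/2) = 0 (numerator and denominator both coprime to 11), so x ∈ ℤ_11^×. Compute digits iteratively via a_i = x_i mod 11, x_{i+1} = (x_i − a_i)/11, with x_0 = x:
  x_0 = 1/2;  a_0 = 6;  x_1 = (x_0 − 6)/11 = -1/2
  x_1 = -1/2;  a_1 = 5;  x_2 = (x_1 − 5)/11 = -1/2
  x_2 = -1/2;  a_2 = 5;  x_3 = (x_2 − 5)/11 = -1/2
  x_3 = -1/2;  a_3 = 5;  x_4 = (x_3 − 5)/11 = -1/2
Digits: (6, 5, 5, 5).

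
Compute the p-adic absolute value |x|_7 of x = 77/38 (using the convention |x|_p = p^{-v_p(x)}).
|77/38|_7 = 1/7

Step 1 — compute v_7(x) by factoring powers of 7 out of the numerator and denominator: v_7(77/38) = 1. Step 2 — apply |x|_p = p^{-v_p(x)} = 7^{-1} = 1/7.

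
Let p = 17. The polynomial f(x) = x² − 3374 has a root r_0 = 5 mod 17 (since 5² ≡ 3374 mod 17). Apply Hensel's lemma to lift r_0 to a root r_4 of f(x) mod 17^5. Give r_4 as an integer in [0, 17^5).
r_4 = 1385777 (mod 1419857)

Hensel's recurrence: r_{i+1} = r_i − f(r_i)·(f′(r_i))^{-1} mod 17^{i+2}, with f′(x) = 2x. Iterate:
  r_0 = 5 (mod 17)
  r_1 = 22 (mod 289)
  r_2 = 311 (mod 4913)
  r_3 = 49441 (mod 83521)
  r_4 = 1385777 (mod 1419857)
Final: r_4 = 1385777, and one checks f(r_4) ≡ 0 mod 17^5.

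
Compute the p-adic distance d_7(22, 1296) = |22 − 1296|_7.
d_7(22, 1296) = 1/49

Step 1 — x − y = 22 − 1296 = -1274. Step 2 — v_7(-1274) = 2 (factor: -1274 = −(7^2 · 26); the sign does not affect v_p). Step 3 — |x − y|_7 = 7^{-2} = 1/49.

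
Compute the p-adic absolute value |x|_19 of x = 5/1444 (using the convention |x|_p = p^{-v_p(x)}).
|5/1444|_19 = 361

Step 1 — compute v_19(x) by factoring powers of 19 out of the numerator and denominator: v_19(5/1444) = -2. Step 2 — apply |x|_p = p^{-v_p(x)} = 19^{2} = 361.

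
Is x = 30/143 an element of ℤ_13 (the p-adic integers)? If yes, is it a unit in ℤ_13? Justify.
x ∉ ℤ_13 (v_13(x) = -1 < 0)

ℤ_13 = {x ∈ ℚ_13 : v_13(x) ≥ 0} and ℤ_13^× = {x ∈ ℤ_13 : v_13(x) = 0}. Here v_13(30/143) = v_13(num) − v_13(den) = -1; compare against these criteria.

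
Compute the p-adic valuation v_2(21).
v_2(21) = 0

v_2(n) is the largest exponent k such that 2^k divides n. Factor out: 21 = 2^0 · 21. (Sign doesn't affect v_p.) So v_2(21) = 0.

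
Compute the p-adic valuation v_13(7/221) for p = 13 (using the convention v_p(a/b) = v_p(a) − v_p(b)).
v_13(7/221) = -1

Factor powers of 13 from the numerator and denominator of the reduced fraction: 7 = 13^0 · 7 and 221 = 13^1 · 17. Apply v_p(a/b) = v_p(a) − v_p(b): v_13(7/221) = 0 − 1 = -1.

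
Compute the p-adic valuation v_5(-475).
v_5(-475) = 2

v_5(n) is the largest exponent k such that 5^k divides n. Factor out: -475 = -5^2 · 19. (Sign doesn't affect v_p.) So v_5(-475) = 2.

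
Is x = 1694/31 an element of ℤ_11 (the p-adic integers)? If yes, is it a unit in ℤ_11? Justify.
x ∈ ℤ_11 but not a unit; v_11(x) = 2 > 0

ℤ_11 = {x ∈ ℚ_11 : v_11(x) ≥ 0} and ℤ_11^× = {x ∈ ℤ_11 : v_11(x) = 0}. Here v_11(1694/31) = v_11(num) − v_11(den) = 2; compare against these criteria.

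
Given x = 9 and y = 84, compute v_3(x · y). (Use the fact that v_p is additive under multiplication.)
v_3(756) = 3

v_p(x) = 2 (factor: 9 = 3^2 · 1); v_p(y) = 1 (factor: 84 = 3^1 · 28). Additivity: v_p(xy) = v_p(x) + v_p(y) = 2 + 1 = 3. (Direct check: xy = 756 = 3^3 · (28).)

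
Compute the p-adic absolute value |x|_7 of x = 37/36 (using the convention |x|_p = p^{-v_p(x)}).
|37/36|_7 = 1

Step 1 — compute v_7(x) by factoring powers of 7 out of the numerator and denominator: v_7(37/36) = 0. Step 2 — apply |x|_p = p^{-v_p(x)} = 7^{0} = 1.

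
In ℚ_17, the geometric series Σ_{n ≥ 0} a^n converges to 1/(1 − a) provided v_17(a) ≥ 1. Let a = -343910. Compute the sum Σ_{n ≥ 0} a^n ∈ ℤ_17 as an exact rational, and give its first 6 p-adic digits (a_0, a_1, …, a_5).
Σ a^n = 1/(1 − a) = 1/343911;  first 6 digits = (1, 0, 0, 15, 12, 16)

v_17(a) = 3 ≥ 1, so the series converges in ℤ_17 to 1/(1 − a) = 1/(1 − (-343910)) = 1/343911. Expand this rational in ℤ_17: compute digits iteratively via d_i = x_i mod 17, x_{i+1} = (x_i − d_i)/17. The first 6 digits are (1, 0, 0, 15, 12, 16).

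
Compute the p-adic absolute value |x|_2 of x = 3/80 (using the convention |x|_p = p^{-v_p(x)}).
|3/80|_2 = 16

Step 1 — compute v_2(x) by factoring powers of 2 out of the numerator and denominator: v_2(3/80) = -4. Step 2 — apply |x|_p = p^{-v_p(x)} = 2^{4} = 16.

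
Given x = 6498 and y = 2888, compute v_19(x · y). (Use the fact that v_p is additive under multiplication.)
v_19(18766224) = 4

v_p(x) = 2 (factor: 6498 = 19^2 · 18); v_p(y) = 2 (factor: 2888 = 19^2 · 8). Additivity: v_p(xy) = v_p(x) + v_p(y) = 2 + 2 = 4. (Direct check: xy = 18766224 = 19^4 · (144).)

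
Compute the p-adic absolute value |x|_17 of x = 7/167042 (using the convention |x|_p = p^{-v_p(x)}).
|7/167042|_17 = 83521

Step 1 — compute v_17(x) by factoring powers of 17 out of the numerator and denominator: v_17(7/167042) = -4. Step 2 — apply |x|_p = p^{-v_p(x)} = 17^{4} = 83521.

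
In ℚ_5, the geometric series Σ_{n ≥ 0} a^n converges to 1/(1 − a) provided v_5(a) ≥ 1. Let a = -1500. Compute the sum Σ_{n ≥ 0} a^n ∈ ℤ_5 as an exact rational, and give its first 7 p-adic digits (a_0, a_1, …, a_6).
Σ a^n = 1/(1 − a) = 1/1501;  first 7 digits = (1, 0, 0, 3, 2, 4, 3)

v_5(a) = 3 ≥ 1, so the series converges in ℤ_5 to 1/(1 − a) = 1/(1 − (-1500)) = 1/1501. Expand this rational in ℤ_5: compute digits iteratively via d_i = x_i mod 5, x_{i+1} = (x_i − d_i)/5. The first 7 digits are (1, 0, 0, 3, 2, 4, 3).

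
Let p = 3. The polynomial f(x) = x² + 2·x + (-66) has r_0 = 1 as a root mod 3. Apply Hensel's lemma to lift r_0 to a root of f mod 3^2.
r_1 = 1 (mod 9)

Hensel: r_{i+1} = r_i − f(r_i)·(f′(r_i))^{-1} mod 3^{i+2}, f′(x) = 2x + 2. Iterate:
  r_0 = 1 (mod 3)
  r_1 = 1 (mod 9)
Final: r = 1 satisfies f(r) ≡ 0 mod 3^2.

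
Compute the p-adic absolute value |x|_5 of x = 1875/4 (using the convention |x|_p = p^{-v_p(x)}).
|1875/4|_5 = 1/625

Step 1 — compute v_5(x) by factoring powers of 5 out of the numerator and denominator: v_5(1875/4) = 4. Step 2 — apply |x|_p = p^{-v_p(x)} = 5^{-4} = 1/625.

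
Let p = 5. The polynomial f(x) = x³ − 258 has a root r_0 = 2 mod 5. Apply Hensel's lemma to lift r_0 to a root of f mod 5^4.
r_3 = 127 (mod 625)

Hensel: r_{i+1} = r_i − f(r_i)/f′(r_i) mod 5^{i+2}, where f′(x) = 3x². Iterate:
  r_0 = 2 (mod 5)
  r_1 = 2 (mod 25)
  r_2 = 2 (mod 125)
  r_3 = 127 (mod 625)
Final: r = 127 with f(r) ≡ 0 mod 5^4.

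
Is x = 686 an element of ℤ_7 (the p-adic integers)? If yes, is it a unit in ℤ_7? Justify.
x ∈ ℤ_7 but not a unit; v_7(x) = 3 > 0

ℤ_7 = {x ∈ ℚ_7 : v_7(x) ≥ 0} and ℤ_7^× = {x ∈ ℤ_7 : v_7(x) = 0}. Here v_7(686) = v_7(num) − v_7(den) = 3; compare against these criteria.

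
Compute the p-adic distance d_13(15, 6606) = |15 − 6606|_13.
d_13(15, 6606) = 1/2197

Step 1 — x − y = 15 − 6606 = -6591. Step 2 — v_13(-6591) = 3 (factor: -6591 = −(13^3 · 3); the sign does not affect v_p). Step 3 — |x − y|_13 = 13^{-3} = 1/2197.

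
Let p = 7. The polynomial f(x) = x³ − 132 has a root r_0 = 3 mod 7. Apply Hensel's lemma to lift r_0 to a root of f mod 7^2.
r_1 = 45 (mod 49)

Hensel: r_{i+1} = r_i − f(r_i)/f′(r_i) mod 7^{i+2}, where f′(x) = 3x². Iterate:
  r_0 = 3 (mod 7)
  r_1 = 45 (mod 49)
Final: r = 45 with f(r) ≡ 0 mod 7^2.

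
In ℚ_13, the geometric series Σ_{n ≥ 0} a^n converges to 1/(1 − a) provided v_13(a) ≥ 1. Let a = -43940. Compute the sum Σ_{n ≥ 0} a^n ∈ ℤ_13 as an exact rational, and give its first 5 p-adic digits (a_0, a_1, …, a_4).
Σ a^n = 1/(1 − a) = 1/43941;  first 5 digits = (1, 0, 0, 6, 11)

v_13(a) = 3 ≥ 1, so the series converges in ℤ_13 to 1/(1 − a) = 1/(1 − (-43940)) = 1/43941. Expand this rational in ℤ_13: compute digits iteratively via d_i = x_i mod 13, x_{i+1} = (x_i − d_i)/13. The first 5 digits are (1, 0, 0, 6, 11).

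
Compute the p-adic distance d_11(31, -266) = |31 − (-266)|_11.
d_11(31, -266) = 1/11

Step 1 — x − y = 31 − (-266) = 297. Step 2 — v_11(297) = 1 (factor: 297 = (11^1 · 27); the sign does not affect v_p). Step 3 — |x − y|_11 = 11^{-1} = 1/11.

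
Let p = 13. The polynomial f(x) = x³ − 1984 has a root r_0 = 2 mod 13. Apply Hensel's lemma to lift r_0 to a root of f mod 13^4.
r_3 = 3941 (mod 28561)

Hensel: r_{i+1} = r_i − f(r_i)/f′(r_i) mod 13^{i+2}, where f′(x) = 3x². Iterate:
  r_0 = 2 (mod 13)
  r_1 = 54 (mod 169)
  r_2 = 1744 (mod 2197)
  r_3 = 3941 (mod 28561)
Final: r = 3941 with f(r) ≡ 0 mod 13^4.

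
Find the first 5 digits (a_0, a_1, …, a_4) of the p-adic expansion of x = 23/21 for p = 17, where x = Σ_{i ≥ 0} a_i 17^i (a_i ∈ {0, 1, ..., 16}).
(a_0, …, a_4) = (10, 10, 1, 8, 6)

v_17(23/21) = 0 (numerator and denominator both coprime to 17), so x ∈ ℤ_17^×. Compute digits iteratively via a_i = x_i mod 17, x_{i+1} = (x_i − a_i)/17, with x_0 = x:
  x_0 = 23/21;  a_0 = 10;  x_1 = (x_0 − 10)/17 = -11/21
  x_1 = -11/21;  a_1 = 10;  x_2 = (x_1 − 10)/17 = -13/21
  x_2 = -13/21;  a_2 = 1;  x_3 = (x_2 − 1)/17 = -2/21
  x_3 = -2/21;  a_3 = 8;  x_4 = (x_3 − 8)/17 = -10/21
  x_4 = -10/21;  a_4 = 6;  x_5 = (x_4 − 6)/17 = -8/21
Digits: (10, 10, 1, 8, 6).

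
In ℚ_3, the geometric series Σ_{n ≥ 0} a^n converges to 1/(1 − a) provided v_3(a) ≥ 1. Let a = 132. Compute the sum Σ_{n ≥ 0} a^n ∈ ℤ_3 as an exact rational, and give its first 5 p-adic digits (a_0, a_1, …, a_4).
Σ a^n = 1/(1 − a) = -1/131;  first 5 digits = (1, 2, 0, 1, 1)

v_3(a) = 1 ≥ 1, so the series converges in ℤ_3 to 1/(1 − a) = 1/(1 − 132) = -1/131. Expand this rational in ℤ_3: compute digits iteratively via d_i = x_i mod 3, x_{i+1} = (x_i − d_i)/3. The first 5 digits are (1, 2, 0, 1, 1).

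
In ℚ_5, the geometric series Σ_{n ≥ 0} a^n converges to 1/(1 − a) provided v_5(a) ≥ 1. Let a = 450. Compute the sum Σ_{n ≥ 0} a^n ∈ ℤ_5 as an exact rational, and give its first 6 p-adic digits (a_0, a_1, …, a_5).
Σ a^n = 1/(1 − a) = -1/449;  first 6 digits = (1, 0, 3, 3, 4, 4)

v_5(a) = 2 ≥ 1, so the series converges in ℤ_5 to 1/(1 − a) = 1/(1 − 450) = -1/449. Expand this rational in ℤ_5: compute digits iteratively via d_i = x_i mod 5, x_{i+1} = (x_i − d_i)/5. The first 6 digits are (1, 0, 3, 3, 4, 4).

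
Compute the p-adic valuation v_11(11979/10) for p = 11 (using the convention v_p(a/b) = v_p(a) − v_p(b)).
v_11(11979/10) = 3

Factor powers of 11 from the numerator and denominator of the reduced fraction: 11979 = 11^3 · 9 and 10 = 11^0 · 10. Apply v_p(a/b) = v_p(a) − v_p(b): v_11(11979/10) = 3 − 0 = 3.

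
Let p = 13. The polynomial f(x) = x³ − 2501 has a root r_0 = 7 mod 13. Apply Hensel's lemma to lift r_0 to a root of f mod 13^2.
r_1 = 124 (mod 169)

Hensel: r_{i+1} = r_i − f(r_i)/f′(r_i) mod 13^{i+2}, where f′(x) = 3x². Iterate:
  r_0 = 7 (mod 13)
  r_1 = 124 (mod 169)
Final: r = 124 with f(r) ≡ 0 mod 13^2.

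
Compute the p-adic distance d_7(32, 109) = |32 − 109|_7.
d_7(32, 109) = 1/7

Step 1 — x − y = 32 − 109 = -77. Step 2 — v_7(-77) = 1 (factor: -77 = −(7^1 · 11); the sign does not affect v_p). Step 3 — |x − y|_7 = 7^{-1} = 1/7.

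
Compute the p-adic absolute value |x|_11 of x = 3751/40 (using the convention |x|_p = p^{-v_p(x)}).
|3751/40|_11 = 1/121

Step 1 — compute v_11(x) by factoring powers of 11 out of the numerator and denominator: v_11(3751/40) = 2. Step 2 — apply |x|_p = p^{-v_p(x)} = 11^{-2} = 1/121.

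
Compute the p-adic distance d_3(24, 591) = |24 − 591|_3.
d_3(24, 591) = 1/81

Step 1 — x − y = 24 − 591 = -567. Step 2 — v_3(-567) = 4 (factor: -567 = −(3^4 · 7); the sign does not affect v_p). Step 3 — |x − y|_3 = 3^{-4} = 1/81.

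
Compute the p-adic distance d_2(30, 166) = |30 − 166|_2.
d_2(30, 166) = 1/8

Step 1 — x − y = 30 − 166 = -136. Step 2 — v_2(-136) = 3 (factor: -136 = −(2^3 · 17); the sign does not affect v_p). Step 3 — |x − y|_2 = 2^{-3} = 1/8.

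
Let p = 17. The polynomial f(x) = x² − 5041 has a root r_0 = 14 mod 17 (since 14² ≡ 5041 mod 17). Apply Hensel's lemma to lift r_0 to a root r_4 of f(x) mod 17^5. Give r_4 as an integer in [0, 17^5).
r_4 = 1419786 (mod 1419857)

Hensel's recurrence: r_{i+1} = r_i − f(r_i)·(f′(r_i))^{-1} mod 17^{i+2}, with f′(x) = 2x. Iterate:
  r_0 = 14 (mod 17)
  r_1 = 218 (mod 289)
  r_2 = 4842 (mod 4913)
  r_3 = 83450 (mod 83521)
  r_4 = 1419786 (mod 1419857)
Final: r_4 = 1419786, and one checks f(r_4) ≡ 0 mod 17^5.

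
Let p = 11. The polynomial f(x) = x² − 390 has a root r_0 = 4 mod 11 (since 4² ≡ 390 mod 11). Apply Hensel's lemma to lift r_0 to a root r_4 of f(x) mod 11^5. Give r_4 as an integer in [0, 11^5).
r_4 = 71350 (mod 161051)

Hensel's recurrence: r_{i+1} = r_i − f(r_i)·(f′(r_i))^{-1} mod 11^{i+2}, with f′(x) = 2x. Iterate:
  r_0 = 4 (mod 11)
  r_1 = 81 (mod 121)
  r_2 = 807 (mod 1331)
  r_3 = 12786 (mod 14641)
  r_4 = 71350 (mod 161051)
Final: r_4 = 71350, and one checks f(r_4) ≡ 0 mod 11^5.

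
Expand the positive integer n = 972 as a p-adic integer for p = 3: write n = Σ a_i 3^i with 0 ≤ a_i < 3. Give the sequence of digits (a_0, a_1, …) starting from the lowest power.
(a_0, a_1, …) = (0, 0, 0, 0, 0, 1, 1)

Repeated division by 3 gives the digits low-to-high: 972 = 1·3^5 + 1·3^6. Digit sequence: (0, 0, 0, 0, 0, 1, 1).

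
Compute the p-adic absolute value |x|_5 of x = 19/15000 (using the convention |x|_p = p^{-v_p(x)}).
|19/15000|_5 = 625

Step 1 — compute v_5(x) by factoring powers of 5 out of the numerator and denominator: v_5(19/15000) = -4. Step 2 — apply |x|_p = p^{-v_p(x)} = 5^{4} = 625.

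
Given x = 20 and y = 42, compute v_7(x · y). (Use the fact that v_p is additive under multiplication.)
v_7(840) = 1

v_p(x) = 0 (factor: 20 = 7^0 · 20); v_p(y) = 1 (factor: 42 = 7^1 · 6). Additivity: v_p(xy) = v_p(x) + v_p(y) = 0 + 1 = 1. (Direct check: xy = 840 = 7^1 · (120).)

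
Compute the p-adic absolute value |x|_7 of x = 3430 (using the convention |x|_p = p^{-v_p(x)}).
|3430|_7 = 1/343

Step 1 — compute v_7(x) by factoring powers of 7 out of the numerator and denominator: v_7(3430) = 3. Step 2 — apply |x|_p = p^{-v_p(x)} = 7^{-3} = 1/343.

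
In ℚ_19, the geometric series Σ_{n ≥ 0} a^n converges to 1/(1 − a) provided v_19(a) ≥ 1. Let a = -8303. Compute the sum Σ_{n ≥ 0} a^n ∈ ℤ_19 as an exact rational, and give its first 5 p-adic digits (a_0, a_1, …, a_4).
Σ a^n = 1/(1 − a) = 1/8304;  first 5 digits = (1, 0, 15, 17, 15)

v_19(a) = 2 ≥ 1, so the series converges in ℤ_19 to 1/(1 − a) = 1/(1 − (-8303)) = 1/8304. Expand this rational in ℤ_19: compute digits iteratively via d_i = x_i mod 19, x_{i+1} = (x_i − d_i)/19. The first 5 digits are (1, 0, 15, 17, 15).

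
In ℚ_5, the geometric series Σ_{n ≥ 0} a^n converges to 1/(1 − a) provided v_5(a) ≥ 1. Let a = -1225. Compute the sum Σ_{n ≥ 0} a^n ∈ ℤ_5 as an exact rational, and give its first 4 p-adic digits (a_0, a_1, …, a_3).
Σ a^n = 1/(1 − a) = 1/1226;  first 4 digits = (1, 0, 1, 0)

v_5(a) = 2 ≥ 1, so the series converges in ℤ_5 to 1/(1 − a) = 1/(1 − (-1225)) = 1/1226. Expand this rational in ℤ_5: compute digits iteratively via d_i = x_i mod 5, x_{i+1} = (x_i − d_i)/5. The first 4 digits are (1, 0, 1, 0).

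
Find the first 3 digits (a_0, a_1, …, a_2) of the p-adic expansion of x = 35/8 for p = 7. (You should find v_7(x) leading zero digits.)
(a_0, …, a_2) = (0, 5, 2)

v_7(35/8) = 1, so a_0 = ... = a_0 = 0. Factor out: x = 7^1 · u with u = 5/8 a unit in ℤ_7. Expand u iteratively via a_{v+i} = u_i mod 7, u_{i+1} = (u_i − a_{v+i})/7:
  u_0 = 5/8;  a_1 = 5;  u_1 = (u_0 − 5)/7 = -5/8
  u_1 = -5/8;  a_2 = 2;  u_2 = (u_1 − 2)/7 = -3/8
Digits: (0, 5, 2).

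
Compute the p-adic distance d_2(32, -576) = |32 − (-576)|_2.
d_2(32, -576) = 1/32

Step 1 — x − y = 32 − (-576) = 608. Step 2 — v_2(608) = 5 (factor: 608 = (2^5 · 19); the sign does not affect v_p). Step 3 — |x − y|_2 = 2^{-5} = 1/32.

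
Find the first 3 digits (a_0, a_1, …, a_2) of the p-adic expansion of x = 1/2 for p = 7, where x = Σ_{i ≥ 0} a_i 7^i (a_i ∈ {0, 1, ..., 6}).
(a_0, …, a_2) = (4, 3, 3)

v_7(1/2) = 0 (numerator and denominator both coprime to 7), so x ∈ ℤ_7^×. Compute digits iteratively via a_i = x_i mod 7, x_{i+1} = (x_i − a_i)/7, with x_0 = x:
  x_0 = 1/2;  a_0 = 4;  x_1 = (x_0 − 4)/7 = -1/2
  x_1 = -1/2;  a_1 = 3;  x_2 = (x_1 − 3)/7 = -1/2
  x_2 = -1/2;  a_2 = 3;  x_3 = (x_2 − 3)/7 = -1/2
Digits: (4, 3, 3).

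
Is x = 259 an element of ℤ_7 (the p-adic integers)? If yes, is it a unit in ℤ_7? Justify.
x ∈ ℤ_7 but not a unit; v_7(x) = 1 > 0

ℤ_7 = {x ∈ ℚ_7 : v_7(x) ≥ 0} and ℤ_7^× = {x ∈ ℤ_7 : v_7(x) = 0}. Here v_7(259) = v_7(num) − v_7(den) = 1; compare against these criteria.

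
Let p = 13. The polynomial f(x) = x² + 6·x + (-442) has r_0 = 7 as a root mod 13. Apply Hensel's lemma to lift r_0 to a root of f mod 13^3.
r_2 = 540 (mod 2197)

Hensel: r_{i+1} = r_i − f(r_i)·(f′(r_i))^{-1} mod 13^{i+2}, f′(x) = 2x + 6. Iterate:
  r_0 = 7 (mod 13)
  r_1 = 33 (mod 169)
  r_2 = 540 (mod 2197)
Final: r = 540 satisfies f(r) ≡ 0 mod 13^3.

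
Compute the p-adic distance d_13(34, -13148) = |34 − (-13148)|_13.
d_13(34, -13148) = 1/2197

Step 1 — x − y = 34 − (-13148) = 13182. Step 2 — v_13(13182) = 3 (factor: 13182 = (13^3 · 6); the sign does not affect v_p). Step 3 — |x − y|_13 = 13^{-3} = 1/2197.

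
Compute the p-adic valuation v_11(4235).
v_11(4235) = 2

v_11(n) is the largest exponent k such that 11^k divides n. Factor out: 4235 = 11^2 · 35. (Sign doesn't affect v_p.) So v_11(4235) = 2.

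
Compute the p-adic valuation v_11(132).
v_11(132) = 1

v_11(n) is the largest exponent k such that 11^k divides n. Factor out: 132 = 11^1 · 12. (Sign doesn't affect v_p.) So v_11(132) = 1.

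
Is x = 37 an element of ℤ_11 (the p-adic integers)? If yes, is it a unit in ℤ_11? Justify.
x ∈ ℤ_11^× (unit); v_11(x) = 0

ℤ_11 = {x ∈ ℚ_11 : v_11(x) ≥ 0} and ℤ_11^× = {x ∈ ℤ_11 : v_11(x) = 0}. Here v_11(37) = v_11(num) − v_11(den) = 0; compare against these criteria.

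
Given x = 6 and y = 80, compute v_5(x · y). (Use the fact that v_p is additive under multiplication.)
v_5(480) = 1

v_p(x) = 0 (factor: 6 = 5^0 · 6); v_p(y) = 1 (factor: 80 = 5^1 · 16). Additivity: v_p(xy) = v_p(x) + v_p(y) = 0 + 1 = 1. (Direct check: xy = 480 = 5^1 · (96).)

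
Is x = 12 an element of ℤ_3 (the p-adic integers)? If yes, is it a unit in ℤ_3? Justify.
x ∈ ℤ_3 but not a unit; v_3(x) = 1 > 0

ℤ_3 = {x ∈ ℚ_3 : v_3(x) ≥ 0} and ℤ_3^× = {x ∈ ℤ_3 : v_3(x) = 0}. Here v_3(12) = v_3(num) − v_3(den) = 1; compare against these criteria.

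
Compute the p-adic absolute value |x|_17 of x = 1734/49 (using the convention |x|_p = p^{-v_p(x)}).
|1734/49|_17 = 1/289

Step 1 — compute v_17(x) by factoring powers of 17 out of the numerator and denominator: v_17(1734/49) = 2. Step 2 — apply |x|_p = p^{-v_p(x)} = 17^{-2} = 1/289.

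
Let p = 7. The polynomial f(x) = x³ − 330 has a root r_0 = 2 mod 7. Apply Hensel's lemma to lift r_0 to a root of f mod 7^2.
r_1 = 37 (mod 49)

Hensel: r_{i+1} = r_i − f(r_i)/f′(r_i) mod 7^{i+2}, where f′(x) = 3x². Iterate:
  r_0 = 2 (mod 7)
  r_1 = 37 (mod 49)
Final: r = 37 with f(r) ≡ 0 mod 7^2.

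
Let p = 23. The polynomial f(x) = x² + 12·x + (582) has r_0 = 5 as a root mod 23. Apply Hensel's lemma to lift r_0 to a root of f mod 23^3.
r_2 = 10723 (mod 12167)

Hensel: r_{i+1} = r_i − f(r_i)·(f′(r_i))^{-1} mod 23^{i+2}, f′(x) = 2x + 12. Iterate:
  r_0 = 5 (mod 23)
  r_1 = 143 (mod 529)
  r_2 = 10723 (mod 12167)
Final: r = 10723 satisfies f(r) ≡ 0 mod 23^3.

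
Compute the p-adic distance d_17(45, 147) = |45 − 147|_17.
d_17(45, 147) = 1/17

Step 1 — x − y = 45 − 147 = -102. Step 2 — v_17(-102) = 1 (factor: -102 = −(17^1 · 6); the sign does not affect v_p). Step 3 — |x − y|_17 = 17^{-1} = 1/17.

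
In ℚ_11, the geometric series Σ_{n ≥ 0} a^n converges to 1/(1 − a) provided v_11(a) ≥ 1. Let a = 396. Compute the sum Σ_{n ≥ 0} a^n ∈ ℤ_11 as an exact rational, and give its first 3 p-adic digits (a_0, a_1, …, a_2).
Σ a^n = 1/(1 − a) = -1/395;  first 3 digits = (1, 3, 1)

v_11(a) = 1 ≥ 1, so the series converges in ℤ_11 to 1/(1 − a) = 1/(1 − 396) = -1/395. Expand this rational in ℤ_11: compute digits iteratively via d_i = x_i mod 11, x_{i+1} = (x_i − d_i)/11. The first 3 digits are (1, 3, 1).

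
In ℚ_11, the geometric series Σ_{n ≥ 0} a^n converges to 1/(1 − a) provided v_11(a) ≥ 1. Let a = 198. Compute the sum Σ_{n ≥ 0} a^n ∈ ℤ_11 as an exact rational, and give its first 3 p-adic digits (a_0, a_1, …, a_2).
Σ a^n = 1/(1 − a) = -1/197;  first 3 digits = (1, 7, 6)

v_11(a) = 1 ≥ 1, so the series converges in ℤ_11 to 1/(1 − a) = 1/(1 − 198) = -1/197. Expand this rational in ℤ_11: compute digits iteratively via d_i = x_i mod 11, x_{i+1} = (x_i − d_i)/11. The first 3 digits are (1, 7, 6).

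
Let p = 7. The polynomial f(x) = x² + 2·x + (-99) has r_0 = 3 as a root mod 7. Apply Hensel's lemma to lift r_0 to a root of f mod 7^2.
r_1 = 38 (mod 49)

Hensel: r_{i+1} = r_i − f(r_i)·(f′(r_i))^{-1} mod 7^{i+2}, f′(x) = 2x + 2. Iterate:
  r_0 = 3 (mod 7)
  r_1 = 38 (mod 49)
Final: r = 38 satisfies f(r) ≡ 0 mod 7^2.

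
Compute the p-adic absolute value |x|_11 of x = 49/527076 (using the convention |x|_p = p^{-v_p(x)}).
|49/527076|_11 = 14641

Step 1 — compute v_11(x) by factoring powers of 11 out of the numerator and denominator: v_11(49/527076) = -4. Step 2 — apply |x|_p = p^{-v_p(x)} = 11^{4} = 14641.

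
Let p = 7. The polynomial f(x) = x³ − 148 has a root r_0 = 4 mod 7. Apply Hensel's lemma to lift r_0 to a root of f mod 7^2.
r_1 = 18 (mod 49)

Hensel: r_{i+1} = r_i − f(r_i)/f′(r_i) mod 7^{i+2}, where f′(x) = 3x². Iterate:
  r_0 = 4 (mod 7)
  r_1 = 18 (mod 49)
Final: r = 18 with f(r) ≡ 0 mod 7^2.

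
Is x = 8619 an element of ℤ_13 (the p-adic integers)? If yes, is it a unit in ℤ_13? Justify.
x ∈ ℤ_13 but not a unit; v_13(x) = 2 > 0

ℤ_13 = {x ∈ ℚ_13 : v_13(x) ≥ 0} and ℤ_13^× = {x ∈ ℤ_13 : v_13(x) = 0}. Here v_13(8619) = v_13(num) − v_13(den) = 2; compare against these criteria.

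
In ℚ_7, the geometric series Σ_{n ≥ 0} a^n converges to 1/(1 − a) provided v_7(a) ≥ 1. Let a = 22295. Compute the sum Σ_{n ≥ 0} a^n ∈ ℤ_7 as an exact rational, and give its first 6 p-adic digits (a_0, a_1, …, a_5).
Σ a^n = 1/(1 − a) = -1/22294;  first 6 digits = (1, 0, 0, 2, 2, 1)

v_7(a) = 3 ≥ 1, so the series converges in ℤ_7 to 1/(1 − a) = 1/(1 − 22295) = -1/22294. Expand this rational in ℤ_7: compute digits iteratively via d_i = x_i mod 7, x_{i+1} = (x_i − d_i)/7. The first 6 digits are (1, 0, 0, 2, 2, 1).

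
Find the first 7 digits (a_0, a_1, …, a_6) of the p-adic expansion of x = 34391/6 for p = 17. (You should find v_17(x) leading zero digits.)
(a_0, …, a_6) = (0, 0, 0, 4, 14, 2, 14)

v_17(34391/6) = 3, so a_0 = ... = a_2 = 0. Factor out: x = 17^3 · u with u = 7/6 a unit in ℤ_17. Expand u iteratively via a_{v+i} = u_i mod 17, u_{i+1} = (u_i − a_{v+i})/17:
  u_0 = 7/6;  a_3 = 4;  u_1 = (u_0 − 4)/17 = -1/6
  u_1 = -1/6;  a_4 = 14;  u_2 = (u_1 − 14)/17 = -5/6
  u_2 = -5/6;  a_5 = 2;  u_3 = (u_2 − 2)/17 = -1/6
  u_3 = -1/6;  a_6 = 14;  u_4 = (u_3 − 14)/17 = -5/6
Digits: (0, 0, 0, 4, 14, 2, 14).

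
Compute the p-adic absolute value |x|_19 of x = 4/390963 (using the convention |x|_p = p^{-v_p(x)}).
|4/390963|_19 = 130321

Step 1 — compute v_19(x) by factoring powers of 19 out of the numerator and denominator: v_19(4/390963) = -4. Step 2 — apply |x|_p = p^{-v_p(x)} = 19^{4} = 130321.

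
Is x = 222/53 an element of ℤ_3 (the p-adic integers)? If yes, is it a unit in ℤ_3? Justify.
x ∈ ℤ_3 but not a unit; v_3(x) = 1 > 0

ℤ_3 = {x ∈ ℚ_3 : v_3(x) ≥ 0} and ℤ_3^× = {x ∈ ℤ_3 : v_3(x) = 0}. Here v_3(222/53) = v_3(num) − v_3(den) = 1; compare against these criteria.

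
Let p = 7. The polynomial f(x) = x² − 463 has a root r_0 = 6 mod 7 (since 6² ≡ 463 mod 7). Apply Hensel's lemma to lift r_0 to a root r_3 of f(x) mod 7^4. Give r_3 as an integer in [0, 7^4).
r_3 = 209 (mod 2401)

Hensel's recurrence: r_{i+1} = r_i − f(r_i)·(f′(r_i))^{-1} mod 7^{i+2}, with f′(x) = 2x. Iterate:
  r_0 = 6 (mod 7)
  r_1 = 13 (mod 49)
  r_2 = 209 (mod 343)
  r_3 = 209 (mod 2401)
Final: r_3 = 209, and one checks f(r_3) ≡ 0 mod 7^4.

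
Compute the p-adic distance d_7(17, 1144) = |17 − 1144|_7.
d_7(17, 1144) = 1/49

Step 1 — x − y = 17 − 1144 = -1127. Step 2 — v_7(-1127) = 2 (factor: -1127 = −(7^2 · 23); the sign does not affect v_p). Step 3 — |x − y|_7 = 7^{-2} = 1/49.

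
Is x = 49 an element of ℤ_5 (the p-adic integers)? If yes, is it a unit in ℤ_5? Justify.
x ∈ ℤ_5^× (unit); v_5(x) = 0

ℤ_5 = {x ∈ ℚ_5 : v_5(x) ≥ 0} and ℤ_5^× = {x ∈ ℤ_5 : v_5(x) = 0}. Here v_5(49) = v_5(num) − v_5(den) = 0; compare against these criteria.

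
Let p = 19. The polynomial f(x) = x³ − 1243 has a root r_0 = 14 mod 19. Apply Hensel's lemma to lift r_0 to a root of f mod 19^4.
r_3 = 96097 (mod 130321)

Hensel: r_{i+1} = r_i − f(r_i)/f′(r_i) mod 19^{i+2}, where f′(x) = 3x². Iterate:
  r_0 = 14 (mod 19)
  r_1 = 71 (mod 361)
  r_2 = 71 (mod 6859)
  r_3 = 96097 (mod 130321)
Final: r = 96097 with f(r) ≡ 0 mod 19^4.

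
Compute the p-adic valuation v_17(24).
v_17(24) = 0

v_17(n) is the largest exponent k such that 17^k divides n. Factor out: 24 = 17^0 · 24. (Sign doesn't affect v_p.) So v_17(24) = 0.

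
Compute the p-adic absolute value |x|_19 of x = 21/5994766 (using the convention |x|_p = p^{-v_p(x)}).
|21/5994766|_19 = 130321

Step 1 — compute v_19(x) by factoring powers of 19 out of the numerator and denominator: v_19(21/5994766) = -4. Step 2 — apply |x|_p = p^{-v_p(x)} = 19^{4} = 130321.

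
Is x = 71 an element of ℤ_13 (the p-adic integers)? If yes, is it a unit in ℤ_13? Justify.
x ∈ ℤ_13^× (unit); v_13(x) = 0

ℤ_13 = {x ∈ ℚ_13 : v_13(x) ≥ 0} and ℤ_13^× = {x ∈ ℤ_13 : v_13(x) = 0}. Here v_13(71) = v_13(num) − v_13(den) = 0; compare against these criteria.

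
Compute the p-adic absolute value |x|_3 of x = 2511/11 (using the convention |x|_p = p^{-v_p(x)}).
|2511/11|_3 = 1/81

Step 1 — compute v_3(x) by factoring powers of 3 out of the numerator and denominator: v_3(2511/11) = 4. Step 2 — apply |x|_p = p^{-v_p(x)} = 3^{-4} = 1/81.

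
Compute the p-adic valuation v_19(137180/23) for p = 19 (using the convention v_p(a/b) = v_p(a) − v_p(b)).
v_19(137180/23) = 3

Factor powers of 19 from the numerator and denominator of the reduced fraction: 137180 = 19^3 · 20 and 23 = 19^0 · 23. Apply v_p(a/b) = v_p(a) − v_p(b): v_19(137180/23) = 3 − 0 = 3.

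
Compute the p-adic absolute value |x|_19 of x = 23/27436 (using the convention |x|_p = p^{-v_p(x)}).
|23/27436|_19 = 6859

Step 1 — compute v_19(x) by factoring powers of 19 out of the numerator and denominator: v_19(23/27436) = -3. Step 2 — apply |x|_p = p^{-v_p(x)} = 19^{3} = 6859.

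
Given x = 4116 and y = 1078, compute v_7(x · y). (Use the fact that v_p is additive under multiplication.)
v_7(4437048) = 5

v_p(x) = 3 (factor: 4116 = 7^3 · 12); v_p(y) = 2 (factor: 1078 = 7^2 · 22). Additivity: v_p(xy) = v_p(x) + v_p(y) = 3 + 2 = 5. (Direct check: xy = 4437048 = 7^5 · (264).)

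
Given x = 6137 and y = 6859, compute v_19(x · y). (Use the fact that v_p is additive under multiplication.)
v_19(42093683) = 5

v_p(x) = 2 (factor: 6137 = 19^2 · 17); v_p(y) = 3 (factor: 6859 = 19^3 · 1). Additivity: v_p(xy) = v_p(x) + v_p(y) = 2 + 3 = 5. (Direct check: xy = 42093683 = 19^5 · (17).)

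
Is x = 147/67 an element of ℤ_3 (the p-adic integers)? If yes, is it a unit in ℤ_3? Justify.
x ∈ ℤ_3 but not a unit; v_3(x) = 1 > 0

ℤ_3 = {x ∈ ℚ_3 : v_3(x) ≥ 0} and ℤ_3^× = {x ∈ ℤ_3 : v_3(x) = 0}. Here v_3(147/67) = v_3(num) − v_3(den) = 1; compare against these criteria.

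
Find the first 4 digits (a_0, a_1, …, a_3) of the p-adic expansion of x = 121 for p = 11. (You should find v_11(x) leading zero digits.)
(a_0, …, a_3) = (0, 0, 1, 0)

v_11(121) = 2, so a_0 = ... = a_1 = 0. Factor out: x = 11^2 · u with u = 1 a unit in ℤ_11. Expand u iteratively via a_{v+i} = u_i mod 11, u_{i+1} = (u_i − a_{v+i})/11:
  u_0 = 1;  a_2 = 1;  u_1 = (u_0 − 1)/11 = 0
  u_1 = 0;  a_3 = 0;  u_2 = (u_1 − 0)/11 = 0
Digits: (0, 0, 1, 0).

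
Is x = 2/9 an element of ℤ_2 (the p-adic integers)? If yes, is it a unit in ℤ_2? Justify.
x ∈ ℤ_2 but not a unit; v_2(x) = 1 > 0

ℤ_2 = {x ∈ ℚ_2 : v_2(x) ≥ 0} and ℤ_2^× = {x ∈ ℤ_2 : v_2(x) = 0}. Here v_2(2/9) = v_2(num) − v_2(den) = 1; compare against these criteria.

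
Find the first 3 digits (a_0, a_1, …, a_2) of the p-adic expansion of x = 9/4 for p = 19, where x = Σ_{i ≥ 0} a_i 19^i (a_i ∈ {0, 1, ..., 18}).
(a_0, …, a_2) = (7, 14, 4)

v_19(9/4) = 0 (numerator and denominator both coprime to 19), so x ∈ ℤ_19^×. Compute digits iteratively via a_i = x_i mod 19, x_{i+1} = (x_i − a_i)/19, with x_0 = x:
  x_0 = 9/4;  a_0 = 7;  x_1 = (x_0 − 7)/19 = -1/4
  x_1 = -1/4;  a_1 = 14;  x_2 = (x_1 − 14)/19 = -3/4
  x_2 = -3/4;  a_2 = 4;  x_3 = (x_2 − 4)/19 = -1/4
Digits: (7, 14, 4).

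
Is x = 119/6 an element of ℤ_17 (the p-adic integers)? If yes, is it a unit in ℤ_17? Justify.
x ∈ ℤ_17 but not a unit; v_17(x) = 1 > 0

ℤ_17 = {x ∈ ℚ_17 : v_17(x) ≥ 0} and ℤ_17^× = {x ∈ ℤ_17 : v_17(x) = 0}. Here v_17(119/6) = v_17(num) − v_17(den) = 1; compare against these criteria.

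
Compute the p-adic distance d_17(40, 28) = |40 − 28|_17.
d_17(40, 28) = 1

Step 1 — x − y = 40 − 28 = 12. Step 2 — v_17(12) = 0 (factor: 12 = (17^0 · 12); the sign does not affect v_p). Step 3 — |x − y|_17 = 17^{0} = 1.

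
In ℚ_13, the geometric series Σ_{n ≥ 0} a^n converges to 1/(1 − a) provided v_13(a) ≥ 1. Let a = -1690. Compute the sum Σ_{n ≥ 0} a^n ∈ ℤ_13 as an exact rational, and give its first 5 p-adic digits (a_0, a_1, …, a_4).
Σ a^n = 1/(1 − a) = 1/1691;  first 5 digits = (1, 0, 3, 12, 8)

v_13(a) = 2 ≥ 1, so the series converges in ℤ_13 to 1/(1 − a) = 1/(1 − (-1690)) = 1/1691. Expand this rational in ℤ_13: compute digits iteratively via d_i = x_i mod 13, x_{i+1} = (x_i − d_i)/13. The first 5 digits are (1, 0, 3, 12, 8).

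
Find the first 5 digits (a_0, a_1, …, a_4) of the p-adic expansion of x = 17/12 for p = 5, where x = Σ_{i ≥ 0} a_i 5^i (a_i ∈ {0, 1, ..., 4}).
(a_0, …, a_4) = (1, 3, 4, 2, 4)

v_5(17/12) = 0 (numerator and denominator both coprime to 5), so x ∈ ℤ_5^×. Compute digits iteratively via a_i = x_i mod 5, x_{i+1} = (x_i − a_i)/5, with x_0 = x:
  x_0 = 17/12;  a_0 = 1;  x_1 = (x_0 − 1)/5 = 1/12
  x_1 = 1/12;  a_1 = 3;  x_2 = (x_1 − 3)/5 = -7/12
  x_2 = -7/12;  a_2 = 4;  x_3 = (x_2 − 4)/5 = -11/12
  x_3 = -11/12;  a_3 = 2;  x_4 = (x_3 − 2)/5 = -7/12
  x_4 = -7/12;  a_4 = 4;  x_5 = (x_4 − 4)/5 = -11/12
Digits: (1, 3, 4, 2, 4).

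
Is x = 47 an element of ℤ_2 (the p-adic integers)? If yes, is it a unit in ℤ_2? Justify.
x ∈ ℤ_2^× (unit); v_2(x) = 0

ℤ_2 = {x ∈ ℚ_2 : v_2(x) ≥ 0} and ℤ_2^× = {x ∈ ℤ_2 : v_2(x) = 0}. Here v_2(47) = v_2(num) − v_2(den) = 0; compare against these criteria.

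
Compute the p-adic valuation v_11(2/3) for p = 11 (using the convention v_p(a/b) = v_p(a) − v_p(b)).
v_11(2/3) = 0

Factor powers of 11 from the numerator and denominator of the reduced fraction: 2 = 11^0 · 2 and 3 = 11^0 · 3. Apply v_p(a/b) = v_p(a) − v_p(b): v_11(2/3) = 0 − 0 = 0.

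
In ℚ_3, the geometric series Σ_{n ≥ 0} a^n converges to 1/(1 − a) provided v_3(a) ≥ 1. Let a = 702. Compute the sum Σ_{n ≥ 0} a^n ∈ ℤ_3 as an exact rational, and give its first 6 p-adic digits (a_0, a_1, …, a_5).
Σ a^n = 1/(1 − a) = -1/701;  first 6 digits = (1, 0, 0, 2, 2, 2)

v_3(a) = 3 ≥ 1, so the series converges in ℤ_3 to 1/(1 − a) = 1/(1 − 702) = -1/701. Expand this rational in ℤ_3: compute digits iteratively via d_i = x_i mod 3, x_{i+1} = (x_i − d_i)/3. The first 6 digits are (1, 0, 0, 2, 2, 2).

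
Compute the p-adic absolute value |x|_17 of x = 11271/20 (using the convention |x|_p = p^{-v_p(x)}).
|11271/20|_17 = 1/289

Step 1 — compute v_17(x) by factoring powers of 17 out of the numerator and denominator: v_17(11271/20) = 2. Step 2 — apply |x|_p = p^{-v_p(x)} = 17^{-2} = 1/289.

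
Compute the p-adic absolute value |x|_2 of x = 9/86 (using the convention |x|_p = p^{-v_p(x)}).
|9/86|_2 = 2

Step 1 — compute v_2(x) by factoring powers of 2 out of the numerator and denominator: v_2(9/86) = -1. Step 2 — apply |x|_p = p^{-v_p(x)} = 2^{1} = 2.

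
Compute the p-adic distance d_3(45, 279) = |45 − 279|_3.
d_3(45, 279) = 1/9

Step 1 — x − y = 45 − 279 = -234. Step 2 — v_3(-234) = 2 (factor: -234 = −(3^2 · 26); the sign does not affect v_p). Step 3 — |x − y|_3 = 3^{-2} = 1/9.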